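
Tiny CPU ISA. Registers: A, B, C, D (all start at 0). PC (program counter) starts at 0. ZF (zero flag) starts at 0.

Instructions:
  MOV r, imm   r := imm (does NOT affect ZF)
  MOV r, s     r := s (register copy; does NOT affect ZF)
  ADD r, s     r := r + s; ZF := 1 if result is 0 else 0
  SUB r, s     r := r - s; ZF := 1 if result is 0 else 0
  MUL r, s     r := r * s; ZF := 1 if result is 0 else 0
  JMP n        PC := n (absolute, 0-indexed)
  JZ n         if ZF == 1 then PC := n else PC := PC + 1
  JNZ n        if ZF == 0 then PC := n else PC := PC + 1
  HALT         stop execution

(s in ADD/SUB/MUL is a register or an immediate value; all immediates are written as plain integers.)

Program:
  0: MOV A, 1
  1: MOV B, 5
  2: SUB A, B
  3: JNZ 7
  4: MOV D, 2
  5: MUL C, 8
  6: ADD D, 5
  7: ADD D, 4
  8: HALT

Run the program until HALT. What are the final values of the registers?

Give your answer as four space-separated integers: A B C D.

Step 1: PC=0 exec 'MOV A, 1'. After: A=1 B=0 C=0 D=0 ZF=0 PC=1
Step 2: PC=1 exec 'MOV B, 5'. After: A=1 B=5 C=0 D=0 ZF=0 PC=2
Step 3: PC=2 exec 'SUB A, B'. After: A=-4 B=5 C=0 D=0 ZF=0 PC=3
Step 4: PC=3 exec 'JNZ 7'. After: A=-4 B=5 C=0 D=0 ZF=0 PC=7
Step 5: PC=7 exec 'ADD D, 4'. After: A=-4 B=5 C=0 D=4 ZF=0 PC=8
Step 6: PC=8 exec 'HALT'. After: A=-4 B=5 C=0 D=4 ZF=0 PC=8 HALTED

Answer: -4 5 0 4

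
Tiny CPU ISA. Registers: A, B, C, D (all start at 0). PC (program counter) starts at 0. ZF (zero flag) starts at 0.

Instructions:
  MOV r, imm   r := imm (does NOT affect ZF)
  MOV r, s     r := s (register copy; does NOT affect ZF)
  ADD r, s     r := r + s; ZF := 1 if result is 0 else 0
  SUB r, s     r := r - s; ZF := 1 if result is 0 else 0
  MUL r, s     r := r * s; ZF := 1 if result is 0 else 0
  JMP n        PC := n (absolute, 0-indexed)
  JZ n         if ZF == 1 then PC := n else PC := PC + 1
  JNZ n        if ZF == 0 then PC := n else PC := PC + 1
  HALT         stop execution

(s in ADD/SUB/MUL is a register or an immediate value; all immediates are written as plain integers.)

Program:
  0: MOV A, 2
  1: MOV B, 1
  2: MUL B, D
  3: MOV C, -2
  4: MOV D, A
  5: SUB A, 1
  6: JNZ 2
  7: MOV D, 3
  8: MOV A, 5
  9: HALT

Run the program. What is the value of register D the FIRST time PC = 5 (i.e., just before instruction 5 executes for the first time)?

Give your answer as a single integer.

Step 1: PC=0 exec 'MOV A, 2'. After: A=2 B=0 C=0 D=0 ZF=0 PC=1
Step 2: PC=1 exec 'MOV B, 1'. After: A=2 B=1 C=0 D=0 ZF=0 PC=2
Step 3: PC=2 exec 'MUL B, D'. After: A=2 B=0 C=0 D=0 ZF=1 PC=3
Step 4: PC=3 exec 'MOV C, -2'. After: A=2 B=0 C=-2 D=0 ZF=1 PC=4
Step 5: PC=4 exec 'MOV D, A'. After: A=2 B=0 C=-2 D=2 ZF=1 PC=5
First time PC=5: D=2

2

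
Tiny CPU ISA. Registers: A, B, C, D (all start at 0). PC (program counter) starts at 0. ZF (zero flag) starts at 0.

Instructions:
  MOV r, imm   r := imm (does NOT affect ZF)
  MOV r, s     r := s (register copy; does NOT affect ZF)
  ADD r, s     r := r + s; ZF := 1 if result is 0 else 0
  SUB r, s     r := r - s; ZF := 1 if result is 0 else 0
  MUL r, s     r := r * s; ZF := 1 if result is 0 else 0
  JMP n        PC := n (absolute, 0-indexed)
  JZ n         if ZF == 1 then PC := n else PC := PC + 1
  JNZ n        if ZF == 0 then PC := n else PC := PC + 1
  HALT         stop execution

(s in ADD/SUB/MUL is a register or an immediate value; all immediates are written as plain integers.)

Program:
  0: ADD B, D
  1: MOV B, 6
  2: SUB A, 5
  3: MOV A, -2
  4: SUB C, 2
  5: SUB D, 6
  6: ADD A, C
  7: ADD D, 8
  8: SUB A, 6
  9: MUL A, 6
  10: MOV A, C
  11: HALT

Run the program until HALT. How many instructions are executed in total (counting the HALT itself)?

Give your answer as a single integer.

Answer: 12

Derivation:
Step 1: PC=0 exec 'ADD B, D'. After: A=0 B=0 C=0 D=0 ZF=1 PC=1
Step 2: PC=1 exec 'MOV B, 6'. After: A=0 B=6 C=0 D=0 ZF=1 PC=2
Step 3: PC=2 exec 'SUB A, 5'. After: A=-5 B=6 C=0 D=0 ZF=0 PC=3
Step 4: PC=3 exec 'MOV A, -2'. After: A=-2 B=6 C=0 D=0 ZF=0 PC=4
Step 5: PC=4 exec 'SUB C, 2'. After: A=-2 B=6 C=-2 D=0 ZF=0 PC=5
Step 6: PC=5 exec 'SUB D, 6'. After: A=-2 B=6 C=-2 D=-6 ZF=0 PC=6
Step 7: PC=6 exec 'ADD A, C'. After: A=-4 B=6 C=-2 D=-6 ZF=0 PC=7
Step 8: PC=7 exec 'ADD D, 8'. After: A=-4 B=6 C=-2 D=2 ZF=0 PC=8
Step 9: PC=8 exec 'SUB A, 6'. After: A=-10 B=6 C=-2 D=2 ZF=0 PC=9
Step 10: PC=9 exec 'MUL A, 6'. After: A=-60 B=6 C=-2 D=2 ZF=0 PC=10
Step 11: PC=10 exec 'MOV A, C'. After: A=-2 B=6 C=-2 D=2 ZF=0 PC=11
Step 12: PC=11 exec 'HALT'. After: A=-2 B=6 C=-2 D=2 ZF=0 PC=11 HALTED
Total instructions executed: 12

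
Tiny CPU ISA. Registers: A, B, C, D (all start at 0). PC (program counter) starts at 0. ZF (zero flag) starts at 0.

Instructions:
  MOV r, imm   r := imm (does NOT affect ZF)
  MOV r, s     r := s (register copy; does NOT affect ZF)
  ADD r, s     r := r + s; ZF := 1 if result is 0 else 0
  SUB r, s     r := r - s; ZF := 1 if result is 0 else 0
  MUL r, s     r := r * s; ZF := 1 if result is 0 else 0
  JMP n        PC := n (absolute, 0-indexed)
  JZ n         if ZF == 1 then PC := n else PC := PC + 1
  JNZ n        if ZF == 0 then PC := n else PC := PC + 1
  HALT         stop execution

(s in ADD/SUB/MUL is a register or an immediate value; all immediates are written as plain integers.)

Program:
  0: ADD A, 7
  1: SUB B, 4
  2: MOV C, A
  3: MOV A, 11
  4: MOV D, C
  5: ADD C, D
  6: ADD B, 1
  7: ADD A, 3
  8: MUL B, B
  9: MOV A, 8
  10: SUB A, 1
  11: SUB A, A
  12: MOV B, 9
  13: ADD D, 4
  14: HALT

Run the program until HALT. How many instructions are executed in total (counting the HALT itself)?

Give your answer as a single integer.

Answer: 15

Derivation:
Step 1: PC=0 exec 'ADD A, 7'. After: A=7 B=0 C=0 D=0 ZF=0 PC=1
Step 2: PC=1 exec 'SUB B, 4'. After: A=7 B=-4 C=0 D=0 ZF=0 PC=2
Step 3: PC=2 exec 'MOV C, A'. After: A=7 B=-4 C=7 D=0 ZF=0 PC=3
Step 4: PC=3 exec 'MOV A, 11'. After: A=11 B=-4 C=7 D=0 ZF=0 PC=4
Step 5: PC=4 exec 'MOV D, C'. After: A=11 B=-4 C=7 D=7 ZF=0 PC=5
Step 6: PC=5 exec 'ADD C, D'. After: A=11 B=-4 C=14 D=7 ZF=0 PC=6
Step 7: PC=6 exec 'ADD B, 1'. After: A=11 B=-3 C=14 D=7 ZF=0 PC=7
Step 8: PC=7 exec 'ADD A, 3'. After: A=14 B=-3 C=14 D=7 ZF=0 PC=8
Step 9: PC=8 exec 'MUL B, B'. After: A=14 B=9 C=14 D=7 ZF=0 PC=9
Step 10: PC=9 exec 'MOV A, 8'. After: A=8 B=9 C=14 D=7 ZF=0 PC=10
Step 11: PC=10 exec 'SUB A, 1'. After: A=7 B=9 C=14 D=7 ZF=0 PC=11
Step 12: PC=11 exec 'SUB A, A'. After: A=0 B=9 C=14 D=7 ZF=1 PC=12
Step 13: PC=12 exec 'MOV B, 9'. After: A=0 B=9 C=14 D=7 ZF=1 PC=13
Step 14: PC=13 exec 'ADD D, 4'. After: A=0 B=9 C=14 D=11 ZF=0 PC=14
Step 15: PC=14 exec 'HALT'. After: A=0 B=9 C=14 D=11 ZF=0 PC=14 HALTED
Total instructions executed: 15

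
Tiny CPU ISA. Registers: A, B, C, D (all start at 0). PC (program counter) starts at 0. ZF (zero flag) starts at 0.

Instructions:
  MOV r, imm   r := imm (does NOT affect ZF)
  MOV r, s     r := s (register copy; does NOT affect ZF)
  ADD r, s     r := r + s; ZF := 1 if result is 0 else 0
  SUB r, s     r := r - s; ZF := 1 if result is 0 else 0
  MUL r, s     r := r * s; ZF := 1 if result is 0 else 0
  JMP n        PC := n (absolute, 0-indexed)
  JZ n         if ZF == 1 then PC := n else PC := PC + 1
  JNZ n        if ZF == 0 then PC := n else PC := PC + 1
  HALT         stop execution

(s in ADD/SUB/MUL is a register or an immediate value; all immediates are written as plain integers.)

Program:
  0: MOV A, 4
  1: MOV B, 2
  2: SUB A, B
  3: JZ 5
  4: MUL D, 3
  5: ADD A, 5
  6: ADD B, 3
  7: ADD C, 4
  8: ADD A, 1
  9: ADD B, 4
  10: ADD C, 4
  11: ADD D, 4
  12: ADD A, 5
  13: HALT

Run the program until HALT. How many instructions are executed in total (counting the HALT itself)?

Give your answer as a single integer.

Step 1: PC=0 exec 'MOV A, 4'. After: A=4 B=0 C=0 D=0 ZF=0 PC=1
Step 2: PC=1 exec 'MOV B, 2'. After: A=4 B=2 C=0 D=0 ZF=0 PC=2
Step 3: PC=2 exec 'SUB A, B'. After: A=2 B=2 C=0 D=0 ZF=0 PC=3
Step 4: PC=3 exec 'JZ 5'. After: A=2 B=2 C=0 D=0 ZF=0 PC=4
Step 5: PC=4 exec 'MUL D, 3'. After: A=2 B=2 C=0 D=0 ZF=1 PC=5
Step 6: PC=5 exec 'ADD A, 5'. After: A=7 B=2 C=0 D=0 ZF=0 PC=6
Step 7: PC=6 exec 'ADD B, 3'. After: A=7 B=5 C=0 D=0 ZF=0 PC=7
Step 8: PC=7 exec 'ADD C, 4'. After: A=7 B=5 C=4 D=0 ZF=0 PC=8
Step 9: PC=8 exec 'ADD A, 1'. After: A=8 B=5 C=4 D=0 ZF=0 PC=9
Step 10: PC=9 exec 'ADD B, 4'. After: A=8 B=9 C=4 D=0 ZF=0 PC=10
Step 11: PC=10 exec 'ADD C, 4'. After: A=8 B=9 C=8 D=0 ZF=0 PC=11
Step 12: PC=11 exec 'ADD D, 4'. After: A=8 B=9 C=8 D=4 ZF=0 PC=12
Step 13: PC=12 exec 'ADD A, 5'. After: A=13 B=9 C=8 D=4 ZF=0 PC=13
Step 14: PC=13 exec 'HALT'. After: A=13 B=9 C=8 D=4 ZF=0 PC=13 HALTED
Total instructions executed: 14

Answer: 14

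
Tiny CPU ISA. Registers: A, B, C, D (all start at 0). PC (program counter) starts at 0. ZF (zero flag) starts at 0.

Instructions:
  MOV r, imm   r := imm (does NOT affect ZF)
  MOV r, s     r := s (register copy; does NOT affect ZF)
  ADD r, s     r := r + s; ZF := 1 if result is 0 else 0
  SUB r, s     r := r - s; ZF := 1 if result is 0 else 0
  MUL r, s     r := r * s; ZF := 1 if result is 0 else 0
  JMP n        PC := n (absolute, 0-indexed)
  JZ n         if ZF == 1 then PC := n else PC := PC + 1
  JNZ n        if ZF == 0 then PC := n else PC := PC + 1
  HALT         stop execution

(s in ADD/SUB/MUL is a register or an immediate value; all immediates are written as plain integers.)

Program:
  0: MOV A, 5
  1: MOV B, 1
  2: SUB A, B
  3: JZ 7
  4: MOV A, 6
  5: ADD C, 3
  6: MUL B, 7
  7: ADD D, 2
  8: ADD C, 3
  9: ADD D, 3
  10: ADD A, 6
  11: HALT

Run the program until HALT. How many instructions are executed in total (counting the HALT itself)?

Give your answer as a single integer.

Step 1: PC=0 exec 'MOV A, 5'. After: A=5 B=0 C=0 D=0 ZF=0 PC=1
Step 2: PC=1 exec 'MOV B, 1'. After: A=5 B=1 C=0 D=0 ZF=0 PC=2
Step 3: PC=2 exec 'SUB A, B'. After: A=4 B=1 C=0 D=0 ZF=0 PC=3
Step 4: PC=3 exec 'JZ 7'. After: A=4 B=1 C=0 D=0 ZF=0 PC=4
Step 5: PC=4 exec 'MOV A, 6'. After: A=6 B=1 C=0 D=0 ZF=0 PC=5
Step 6: PC=5 exec 'ADD C, 3'. After: A=6 B=1 C=3 D=0 ZF=0 PC=6
Step 7: PC=6 exec 'MUL B, 7'. After: A=6 B=7 C=3 D=0 ZF=0 PC=7
Step 8: PC=7 exec 'ADD D, 2'. After: A=6 B=7 C=3 D=2 ZF=0 PC=8
Step 9: PC=8 exec 'ADD C, 3'. After: A=6 B=7 C=6 D=2 ZF=0 PC=9
Step 10: PC=9 exec 'ADD D, 3'. After: A=6 B=7 C=6 D=5 ZF=0 PC=10
Step 11: PC=10 exec 'ADD A, 6'. After: A=12 B=7 C=6 D=5 ZF=0 PC=11
Step 12: PC=11 exec 'HALT'. After: A=12 B=7 C=6 D=5 ZF=0 PC=11 HALTED
Total instructions executed: 12

Answer: 12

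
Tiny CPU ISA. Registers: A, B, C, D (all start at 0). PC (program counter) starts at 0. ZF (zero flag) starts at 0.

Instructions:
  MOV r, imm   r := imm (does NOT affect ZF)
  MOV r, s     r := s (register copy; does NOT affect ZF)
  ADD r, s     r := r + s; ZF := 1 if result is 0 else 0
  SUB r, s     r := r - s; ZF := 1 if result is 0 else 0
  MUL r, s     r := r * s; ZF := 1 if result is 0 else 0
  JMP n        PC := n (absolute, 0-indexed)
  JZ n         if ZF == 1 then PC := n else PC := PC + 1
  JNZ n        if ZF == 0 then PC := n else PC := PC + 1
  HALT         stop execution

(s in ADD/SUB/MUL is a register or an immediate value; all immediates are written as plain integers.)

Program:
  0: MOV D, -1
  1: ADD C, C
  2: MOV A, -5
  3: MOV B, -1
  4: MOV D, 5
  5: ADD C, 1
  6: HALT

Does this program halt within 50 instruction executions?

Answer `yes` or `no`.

Answer: yes

Derivation:
Step 1: PC=0 exec 'MOV D, -1'. After: A=0 B=0 C=0 D=-1 ZF=0 PC=1
Step 2: PC=1 exec 'ADD C, C'. After: A=0 B=0 C=0 D=-1 ZF=1 PC=2
Step 3: PC=2 exec 'MOV A, -5'. After: A=-5 B=0 C=0 D=-1 ZF=1 PC=3
Step 4: PC=3 exec 'MOV B, -1'. After: A=-5 B=-1 C=0 D=-1 ZF=1 PC=4
Step 5: PC=4 exec 'MOV D, 5'. After: A=-5 B=-1 C=0 D=5 ZF=1 PC=5
Step 6: PC=5 exec 'ADD C, 1'. After: A=-5 B=-1 C=1 D=5 ZF=0 PC=6
Step 7: PC=6 exec 'HALT'. After: A=-5 B=-1 C=1 D=5 ZF=0 PC=6 HALTED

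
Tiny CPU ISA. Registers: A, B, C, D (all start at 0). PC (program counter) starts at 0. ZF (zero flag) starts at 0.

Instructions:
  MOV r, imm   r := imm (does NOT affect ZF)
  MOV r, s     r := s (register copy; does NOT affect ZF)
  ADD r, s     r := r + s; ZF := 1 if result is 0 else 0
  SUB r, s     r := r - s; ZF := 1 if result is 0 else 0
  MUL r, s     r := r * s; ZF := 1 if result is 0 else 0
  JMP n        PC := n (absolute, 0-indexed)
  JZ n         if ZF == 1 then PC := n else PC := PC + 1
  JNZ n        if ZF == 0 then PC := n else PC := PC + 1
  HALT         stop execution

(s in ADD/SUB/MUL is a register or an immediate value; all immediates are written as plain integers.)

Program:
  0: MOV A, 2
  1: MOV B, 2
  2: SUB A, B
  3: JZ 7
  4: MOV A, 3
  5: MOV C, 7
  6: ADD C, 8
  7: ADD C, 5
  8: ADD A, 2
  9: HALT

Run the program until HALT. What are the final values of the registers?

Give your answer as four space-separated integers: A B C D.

Answer: 2 2 5 0

Derivation:
Step 1: PC=0 exec 'MOV A, 2'. After: A=2 B=0 C=0 D=0 ZF=0 PC=1
Step 2: PC=1 exec 'MOV B, 2'. After: A=2 B=2 C=0 D=0 ZF=0 PC=2
Step 3: PC=2 exec 'SUB A, B'. After: A=0 B=2 C=0 D=0 ZF=1 PC=3
Step 4: PC=3 exec 'JZ 7'. After: A=0 B=2 C=0 D=0 ZF=1 PC=7
Step 5: PC=7 exec 'ADD C, 5'. After: A=0 B=2 C=5 D=0 ZF=0 PC=8
Step 6: PC=8 exec 'ADD A, 2'. After: A=2 B=2 C=5 D=0 ZF=0 PC=9
Step 7: PC=9 exec 'HALT'. After: A=2 B=2 C=5 D=0 ZF=0 PC=9 HALTED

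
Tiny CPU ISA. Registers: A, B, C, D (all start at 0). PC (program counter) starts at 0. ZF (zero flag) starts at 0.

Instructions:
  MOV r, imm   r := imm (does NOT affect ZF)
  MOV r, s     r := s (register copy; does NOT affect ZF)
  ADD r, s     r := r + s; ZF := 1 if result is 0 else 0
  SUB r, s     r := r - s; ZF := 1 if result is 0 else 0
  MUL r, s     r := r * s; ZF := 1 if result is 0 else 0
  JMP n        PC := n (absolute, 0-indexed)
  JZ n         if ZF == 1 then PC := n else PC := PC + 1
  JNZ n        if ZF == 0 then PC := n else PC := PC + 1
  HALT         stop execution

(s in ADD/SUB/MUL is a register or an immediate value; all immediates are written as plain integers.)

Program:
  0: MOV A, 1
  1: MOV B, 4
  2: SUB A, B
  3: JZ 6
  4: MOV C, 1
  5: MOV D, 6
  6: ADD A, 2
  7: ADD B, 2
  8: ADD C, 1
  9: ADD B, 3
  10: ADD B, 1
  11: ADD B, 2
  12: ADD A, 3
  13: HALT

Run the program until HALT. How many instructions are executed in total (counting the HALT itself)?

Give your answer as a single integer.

Answer: 14

Derivation:
Step 1: PC=0 exec 'MOV A, 1'. After: A=1 B=0 C=0 D=0 ZF=0 PC=1
Step 2: PC=1 exec 'MOV B, 4'. After: A=1 B=4 C=0 D=0 ZF=0 PC=2
Step 3: PC=2 exec 'SUB A, B'. After: A=-3 B=4 C=0 D=0 ZF=0 PC=3
Step 4: PC=3 exec 'JZ 6'. After: A=-3 B=4 C=0 D=0 ZF=0 PC=4
Step 5: PC=4 exec 'MOV C, 1'. After: A=-3 B=4 C=1 D=0 ZF=0 PC=5
Step 6: PC=5 exec 'MOV D, 6'. After: A=-3 B=4 C=1 D=6 ZF=0 PC=6
Step 7: PC=6 exec 'ADD A, 2'. After: A=-1 B=4 C=1 D=6 ZF=0 PC=7
Step 8: PC=7 exec 'ADD B, 2'. After: A=-1 B=6 C=1 D=6 ZF=0 PC=8
Step 9: PC=8 exec 'ADD C, 1'. After: A=-1 B=6 C=2 D=6 ZF=0 PC=9
Step 10: PC=9 exec 'ADD B, 3'. After: A=-1 B=9 C=2 D=6 ZF=0 PC=10
Step 11: PC=10 exec 'ADD B, 1'. After: A=-1 B=10 C=2 D=6 ZF=0 PC=11
Step 12: PC=11 exec 'ADD B, 2'. After: A=-1 B=12 C=2 D=6 ZF=0 PC=12
Step 13: PC=12 exec 'ADD A, 3'. After: A=2 B=12 C=2 D=6 ZF=0 PC=13
Step 14: PC=13 exec 'HALT'. After: A=2 B=12 C=2 D=6 ZF=0 PC=13 HALTED
Total instructions executed: 14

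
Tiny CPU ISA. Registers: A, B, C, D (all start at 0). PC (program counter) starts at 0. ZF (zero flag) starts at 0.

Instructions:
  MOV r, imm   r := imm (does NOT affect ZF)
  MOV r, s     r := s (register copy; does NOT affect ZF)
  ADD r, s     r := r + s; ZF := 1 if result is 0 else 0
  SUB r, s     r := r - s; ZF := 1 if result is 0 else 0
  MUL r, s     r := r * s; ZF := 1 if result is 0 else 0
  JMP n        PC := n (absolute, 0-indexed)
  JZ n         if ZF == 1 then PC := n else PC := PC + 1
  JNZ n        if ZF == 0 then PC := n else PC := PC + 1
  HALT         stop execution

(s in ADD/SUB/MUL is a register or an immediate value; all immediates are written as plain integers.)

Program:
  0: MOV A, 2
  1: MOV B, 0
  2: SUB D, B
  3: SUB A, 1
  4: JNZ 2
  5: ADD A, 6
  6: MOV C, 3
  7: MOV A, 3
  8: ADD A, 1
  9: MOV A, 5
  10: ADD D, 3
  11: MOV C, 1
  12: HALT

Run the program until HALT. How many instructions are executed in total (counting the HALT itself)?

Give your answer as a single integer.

Answer: 16

Derivation:
Step 1: PC=0 exec 'MOV A, 2'. After: A=2 B=0 C=0 D=0 ZF=0 PC=1
Step 2: PC=1 exec 'MOV B, 0'. After: A=2 B=0 C=0 D=0 ZF=0 PC=2
Step 3: PC=2 exec 'SUB D, B'. After: A=2 B=0 C=0 D=0 ZF=1 PC=3
Step 4: PC=3 exec 'SUB A, 1'. After: A=1 B=0 C=0 D=0 ZF=0 PC=4
Step 5: PC=4 exec 'JNZ 2'. After: A=1 B=0 C=0 D=0 ZF=0 PC=2
Step 6: PC=2 exec 'SUB D, B'. After: A=1 B=0 C=0 D=0 ZF=1 PC=3
Step 7: PC=3 exec 'SUB A, 1'. After: A=0 B=0 C=0 D=0 ZF=1 PC=4
Step 8: PC=4 exec 'JNZ 2'. After: A=0 B=0 C=0 D=0 ZF=1 PC=5
Step 9: PC=5 exec 'ADD A, 6'. After: A=6 B=0 C=0 D=0 ZF=0 PC=6
Step 10: PC=6 exec 'MOV C, 3'. After: A=6 B=0 C=3 D=0 ZF=0 PC=7
Step 11: PC=7 exec 'MOV A, 3'. After: A=3 B=0 C=3 D=0 ZF=0 PC=8
Step 12: PC=8 exec 'ADD A, 1'. After: A=4 B=0 C=3 D=0 ZF=0 PC=9
Step 13: PC=9 exec 'MOV A, 5'. After: A=5 B=0 C=3 D=0 ZF=0 PC=10
Step 14: PC=10 exec 'ADD D, 3'. After: A=5 B=0 C=3 D=3 ZF=0 PC=11
Step 15: PC=11 exec 'MOV C, 1'. After: A=5 B=0 C=1 D=3 ZF=0 PC=12
Step 16: PC=12 exec 'HALT'. After: A=5 B=0 C=1 D=3 ZF=0 PC=12 HALTED
Total instructions executed: 16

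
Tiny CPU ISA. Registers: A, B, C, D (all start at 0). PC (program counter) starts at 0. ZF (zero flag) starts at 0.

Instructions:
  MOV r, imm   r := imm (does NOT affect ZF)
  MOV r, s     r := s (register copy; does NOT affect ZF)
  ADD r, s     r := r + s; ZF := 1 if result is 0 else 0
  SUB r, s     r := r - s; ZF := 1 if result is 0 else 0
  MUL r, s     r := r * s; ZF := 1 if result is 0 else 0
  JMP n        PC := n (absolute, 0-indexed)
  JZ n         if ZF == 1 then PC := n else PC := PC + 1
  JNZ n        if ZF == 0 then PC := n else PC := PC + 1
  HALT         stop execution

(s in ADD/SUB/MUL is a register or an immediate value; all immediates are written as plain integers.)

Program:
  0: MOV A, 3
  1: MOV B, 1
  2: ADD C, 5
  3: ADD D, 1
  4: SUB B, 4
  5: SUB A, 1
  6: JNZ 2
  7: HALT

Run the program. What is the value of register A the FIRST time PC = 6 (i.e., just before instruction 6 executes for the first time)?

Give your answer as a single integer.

Step 1: PC=0 exec 'MOV A, 3'. After: A=3 B=0 C=0 D=0 ZF=0 PC=1
Step 2: PC=1 exec 'MOV B, 1'. After: A=3 B=1 C=0 D=0 ZF=0 PC=2
Step 3: PC=2 exec 'ADD C, 5'. After: A=3 B=1 C=5 D=0 ZF=0 PC=3
Step 4: PC=3 exec 'ADD D, 1'. After: A=3 B=1 C=5 D=1 ZF=0 PC=4
Step 5: PC=4 exec 'SUB B, 4'. After: A=3 B=-3 C=5 D=1 ZF=0 PC=5
Step 6: PC=5 exec 'SUB A, 1'. After: A=2 B=-3 C=5 D=1 ZF=0 PC=6
First time PC=6: A=2

2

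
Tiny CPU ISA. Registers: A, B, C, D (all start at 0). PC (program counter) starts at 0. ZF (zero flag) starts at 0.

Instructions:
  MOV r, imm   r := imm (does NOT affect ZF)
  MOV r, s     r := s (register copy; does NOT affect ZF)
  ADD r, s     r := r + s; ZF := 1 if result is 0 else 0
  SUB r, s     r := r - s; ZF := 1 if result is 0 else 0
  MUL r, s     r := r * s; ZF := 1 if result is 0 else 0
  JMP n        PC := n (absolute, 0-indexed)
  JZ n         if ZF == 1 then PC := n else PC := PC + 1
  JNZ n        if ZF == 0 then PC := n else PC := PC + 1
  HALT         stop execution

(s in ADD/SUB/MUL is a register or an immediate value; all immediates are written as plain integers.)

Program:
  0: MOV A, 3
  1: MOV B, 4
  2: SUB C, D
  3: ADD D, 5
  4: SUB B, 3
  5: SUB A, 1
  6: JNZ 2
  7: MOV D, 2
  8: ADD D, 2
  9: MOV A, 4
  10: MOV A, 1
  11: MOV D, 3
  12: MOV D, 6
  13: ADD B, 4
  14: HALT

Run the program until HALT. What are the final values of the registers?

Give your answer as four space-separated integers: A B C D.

Answer: 1 -1 -15 6

Derivation:
Step 1: PC=0 exec 'MOV A, 3'. After: A=3 B=0 C=0 D=0 ZF=0 PC=1
Step 2: PC=1 exec 'MOV B, 4'. After: A=3 B=4 C=0 D=0 ZF=0 PC=2
Step 3: PC=2 exec 'SUB C, D'. After: A=3 B=4 C=0 D=0 ZF=1 PC=3
Step 4: PC=3 exec 'ADD D, 5'. After: A=3 B=4 C=0 D=5 ZF=0 PC=4
Step 5: PC=4 exec 'SUB B, 3'. After: A=3 B=1 C=0 D=5 ZF=0 PC=5
Step 6: PC=5 exec 'SUB A, 1'. After: A=2 B=1 C=0 D=5 ZF=0 PC=6
Step 7: PC=6 exec 'JNZ 2'. After: A=2 B=1 C=0 D=5 ZF=0 PC=2
Step 8: PC=2 exec 'SUB C, D'. After: A=2 B=1 C=-5 D=5 ZF=0 PC=3
Step 9: PC=3 exec 'ADD D, 5'. After: A=2 B=1 C=-5 D=10 ZF=0 PC=4
Step 10: PC=4 exec 'SUB B, 3'. After: A=2 B=-2 C=-5 D=10 ZF=0 PC=5
Step 11: PC=5 exec 'SUB A, 1'. After: A=1 B=-2 C=-5 D=10 ZF=0 PC=6
Step 12: PC=6 exec 'JNZ 2'. After: A=1 B=-2 C=-5 D=10 ZF=0 PC=2
Step 13: PC=2 exec 'SUB C, D'. After: A=1 B=-2 C=-15 D=10 ZF=0 PC=3
Step 14: PC=3 exec 'ADD D, 5'. After: A=1 B=-2 C=-15 D=15 ZF=0 PC=4
Step 15: PC=4 exec 'SUB B, 3'. After: A=1 B=-5 C=-15 D=15 ZF=0 PC=5
Step 16: PC=5 exec 'SUB A, 1'. After: A=0 B=-5 C=-15 D=15 ZF=1 PC=6
Step 17: PC=6 exec 'JNZ 2'. After: A=0 B=-5 C=-15 D=15 ZF=1 PC=7
Step 18: PC=7 exec 'MOV D, 2'. After: A=0 B=-5 C=-15 D=2 ZF=1 PC=8
Step 19: PC=8 exec 'ADD D, 2'. After: A=0 B=-5 C=-15 D=4 ZF=0 PC=9
Step 20: PC=9 exec 'MOV A, 4'. After: A=4 B=-5 C=-15 D=4 ZF=0 PC=10
Step 21: PC=10 exec 'MOV A, 1'. After: A=1 B=-5 C=-15 D=4 ZF=0 PC=11
Step 22: PC=11 exec 'MOV D, 3'. After: A=1 B=-5 C=-15 D=3 ZF=0 PC=12
Step 23: PC=12 exec 'MOV D, 6'. After: A=1 B=-5 C=-15 D=6 ZF=0 PC=13
Step 24: PC=13 exec 'ADD B, 4'. After: A=1 B=-1 C=-15 D=6 ZF=0 PC=14
Step 25: PC=14 exec 'HALT'. After: A=1 B=-1 C=-15 D=6 ZF=0 PC=14 HALTED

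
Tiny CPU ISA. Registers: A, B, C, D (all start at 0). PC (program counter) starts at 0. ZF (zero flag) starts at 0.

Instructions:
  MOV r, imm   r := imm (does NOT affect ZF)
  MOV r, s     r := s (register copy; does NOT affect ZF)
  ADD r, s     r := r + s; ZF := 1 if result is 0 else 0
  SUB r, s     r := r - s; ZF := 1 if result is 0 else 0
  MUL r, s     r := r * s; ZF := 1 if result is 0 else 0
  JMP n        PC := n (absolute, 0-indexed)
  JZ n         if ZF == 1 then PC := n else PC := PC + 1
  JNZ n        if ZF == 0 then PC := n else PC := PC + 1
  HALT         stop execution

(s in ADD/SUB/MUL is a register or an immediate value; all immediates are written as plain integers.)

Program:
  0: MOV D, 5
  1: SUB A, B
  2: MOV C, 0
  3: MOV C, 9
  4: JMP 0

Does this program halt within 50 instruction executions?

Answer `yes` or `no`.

Answer: no

Derivation:
Step 1: PC=0 exec 'MOV D, 5'. After: A=0 B=0 C=0 D=5 ZF=0 PC=1
Step 2: PC=1 exec 'SUB A, B'. After: A=0 B=0 C=0 D=5 ZF=1 PC=2
Step 3: PC=2 exec 'MOV C, 0'. After: A=0 B=0 C=0 D=5 ZF=1 PC=3
Step 4: PC=3 exec 'MOV C, 9'. After: A=0 B=0 C=9 D=5 ZF=1 PC=4
Step 5: PC=4 exec 'JMP 0'. After: A=0 B=0 C=9 D=5 ZF=1 PC=0
Step 6: PC=0 exec 'MOV D, 5'. After: A=0 B=0 C=9 D=5 ZF=1 PC=1
Step 7: PC=1 exec 'SUB A, B'. After: A=0 B=0 C=9 D=5 ZF=1 PC=2
Step 8: PC=2 exec 'MOV C, 0'. After: A=0 B=0 C=0 D=5 ZF=1 PC=3
State after step 8 equals state after step 3: the program is in a cycle of length 5 and will never halt.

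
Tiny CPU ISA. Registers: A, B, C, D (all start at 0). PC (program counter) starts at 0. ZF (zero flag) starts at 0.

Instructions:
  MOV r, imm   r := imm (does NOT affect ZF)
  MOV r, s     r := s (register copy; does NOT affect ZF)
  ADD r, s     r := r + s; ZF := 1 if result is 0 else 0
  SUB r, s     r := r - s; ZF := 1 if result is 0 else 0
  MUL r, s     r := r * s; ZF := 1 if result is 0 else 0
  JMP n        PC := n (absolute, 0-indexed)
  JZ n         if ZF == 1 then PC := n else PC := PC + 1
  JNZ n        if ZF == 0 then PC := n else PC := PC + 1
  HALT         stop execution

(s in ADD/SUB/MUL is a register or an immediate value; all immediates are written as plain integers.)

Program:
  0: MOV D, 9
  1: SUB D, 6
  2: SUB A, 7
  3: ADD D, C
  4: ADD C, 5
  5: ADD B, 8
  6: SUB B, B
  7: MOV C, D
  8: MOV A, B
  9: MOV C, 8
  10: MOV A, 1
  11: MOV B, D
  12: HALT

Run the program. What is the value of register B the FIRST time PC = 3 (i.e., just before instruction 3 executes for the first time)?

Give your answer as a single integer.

Step 1: PC=0 exec 'MOV D, 9'. After: A=0 B=0 C=0 D=9 ZF=0 PC=1
Step 2: PC=1 exec 'SUB D, 6'. After: A=0 B=0 C=0 D=3 ZF=0 PC=2
Step 3: PC=2 exec 'SUB A, 7'. After: A=-7 B=0 C=0 D=3 ZF=0 PC=3
First time PC=3: B=0

0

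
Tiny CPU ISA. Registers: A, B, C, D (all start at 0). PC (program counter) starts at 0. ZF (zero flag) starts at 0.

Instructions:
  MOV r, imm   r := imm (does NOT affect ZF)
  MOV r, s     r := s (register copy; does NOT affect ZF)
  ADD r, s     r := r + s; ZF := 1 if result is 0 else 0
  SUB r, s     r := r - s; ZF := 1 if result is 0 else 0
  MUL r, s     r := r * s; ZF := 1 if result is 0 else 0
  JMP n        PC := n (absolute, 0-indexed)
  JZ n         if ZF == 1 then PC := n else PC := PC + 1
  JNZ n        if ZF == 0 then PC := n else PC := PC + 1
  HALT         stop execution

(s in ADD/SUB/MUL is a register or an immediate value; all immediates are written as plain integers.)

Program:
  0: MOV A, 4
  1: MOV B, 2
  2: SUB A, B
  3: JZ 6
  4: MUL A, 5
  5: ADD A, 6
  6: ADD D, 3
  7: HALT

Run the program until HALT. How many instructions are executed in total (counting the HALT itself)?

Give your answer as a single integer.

Answer: 8

Derivation:
Step 1: PC=0 exec 'MOV A, 4'. After: A=4 B=0 C=0 D=0 ZF=0 PC=1
Step 2: PC=1 exec 'MOV B, 2'. After: A=4 B=2 C=0 D=0 ZF=0 PC=2
Step 3: PC=2 exec 'SUB A, B'. After: A=2 B=2 C=0 D=0 ZF=0 PC=3
Step 4: PC=3 exec 'JZ 6'. After: A=2 B=2 C=0 D=0 ZF=0 PC=4
Step 5: PC=4 exec 'MUL A, 5'. After: A=10 B=2 C=0 D=0 ZF=0 PC=5
Step 6: PC=5 exec 'ADD A, 6'. After: A=16 B=2 C=0 D=0 ZF=0 PC=6
Step 7: PC=6 exec 'ADD D, 3'. After: A=16 B=2 C=0 D=3 ZF=0 PC=7
Step 8: PC=7 exec 'HALT'. After: A=16 B=2 C=0 D=3 ZF=0 PC=7 HALTED
Total instructions executed: 8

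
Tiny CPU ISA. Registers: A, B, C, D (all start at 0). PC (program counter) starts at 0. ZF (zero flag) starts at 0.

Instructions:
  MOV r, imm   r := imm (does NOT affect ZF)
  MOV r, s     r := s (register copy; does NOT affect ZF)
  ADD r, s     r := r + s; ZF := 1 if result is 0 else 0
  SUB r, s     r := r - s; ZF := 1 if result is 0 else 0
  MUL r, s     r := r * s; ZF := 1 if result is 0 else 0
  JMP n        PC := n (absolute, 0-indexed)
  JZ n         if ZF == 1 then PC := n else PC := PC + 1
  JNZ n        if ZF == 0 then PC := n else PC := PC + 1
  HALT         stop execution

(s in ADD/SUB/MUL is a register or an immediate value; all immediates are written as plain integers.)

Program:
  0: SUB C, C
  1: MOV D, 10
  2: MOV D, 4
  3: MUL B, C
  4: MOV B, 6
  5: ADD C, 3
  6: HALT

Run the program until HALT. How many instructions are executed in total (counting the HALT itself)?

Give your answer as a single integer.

Step 1: PC=0 exec 'SUB C, C'. After: A=0 B=0 C=0 D=0 ZF=1 PC=1
Step 2: PC=1 exec 'MOV D, 10'. After: A=0 B=0 C=0 D=10 ZF=1 PC=2
Step 3: PC=2 exec 'MOV D, 4'. After: A=0 B=0 C=0 D=4 ZF=1 PC=3
Step 4: PC=3 exec 'MUL B, C'. After: A=0 B=0 C=0 D=4 ZF=1 PC=4
Step 5: PC=4 exec 'MOV B, 6'. After: A=0 B=6 C=0 D=4 ZF=1 PC=5
Step 6: PC=5 exec 'ADD C, 3'. After: A=0 B=6 C=3 D=4 ZF=0 PC=6
Step 7: PC=6 exec 'HALT'. After: A=0 B=6 C=3 D=4 ZF=0 PC=6 HALTED
Total instructions executed: 7

Answer: 7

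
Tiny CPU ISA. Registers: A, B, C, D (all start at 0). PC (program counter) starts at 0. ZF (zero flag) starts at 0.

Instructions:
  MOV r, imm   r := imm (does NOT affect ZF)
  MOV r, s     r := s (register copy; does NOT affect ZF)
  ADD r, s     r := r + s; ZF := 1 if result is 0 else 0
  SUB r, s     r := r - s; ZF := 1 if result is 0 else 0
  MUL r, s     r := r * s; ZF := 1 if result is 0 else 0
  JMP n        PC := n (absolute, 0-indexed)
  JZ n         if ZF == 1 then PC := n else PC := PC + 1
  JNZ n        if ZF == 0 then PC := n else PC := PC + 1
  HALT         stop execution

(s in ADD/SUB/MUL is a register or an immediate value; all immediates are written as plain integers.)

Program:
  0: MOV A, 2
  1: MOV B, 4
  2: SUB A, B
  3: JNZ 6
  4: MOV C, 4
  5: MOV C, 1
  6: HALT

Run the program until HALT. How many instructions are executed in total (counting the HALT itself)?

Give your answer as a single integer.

Step 1: PC=0 exec 'MOV A, 2'. After: A=2 B=0 C=0 D=0 ZF=0 PC=1
Step 2: PC=1 exec 'MOV B, 4'. After: A=2 B=4 C=0 D=0 ZF=0 PC=2
Step 3: PC=2 exec 'SUB A, B'. After: A=-2 B=4 C=0 D=0 ZF=0 PC=3
Step 4: PC=3 exec 'JNZ 6'. After: A=-2 B=4 C=0 D=0 ZF=0 PC=6
Step 5: PC=6 exec 'HALT'. After: A=-2 B=4 C=0 D=0 ZF=0 PC=6 HALTED
Total instructions executed: 5

Answer: 5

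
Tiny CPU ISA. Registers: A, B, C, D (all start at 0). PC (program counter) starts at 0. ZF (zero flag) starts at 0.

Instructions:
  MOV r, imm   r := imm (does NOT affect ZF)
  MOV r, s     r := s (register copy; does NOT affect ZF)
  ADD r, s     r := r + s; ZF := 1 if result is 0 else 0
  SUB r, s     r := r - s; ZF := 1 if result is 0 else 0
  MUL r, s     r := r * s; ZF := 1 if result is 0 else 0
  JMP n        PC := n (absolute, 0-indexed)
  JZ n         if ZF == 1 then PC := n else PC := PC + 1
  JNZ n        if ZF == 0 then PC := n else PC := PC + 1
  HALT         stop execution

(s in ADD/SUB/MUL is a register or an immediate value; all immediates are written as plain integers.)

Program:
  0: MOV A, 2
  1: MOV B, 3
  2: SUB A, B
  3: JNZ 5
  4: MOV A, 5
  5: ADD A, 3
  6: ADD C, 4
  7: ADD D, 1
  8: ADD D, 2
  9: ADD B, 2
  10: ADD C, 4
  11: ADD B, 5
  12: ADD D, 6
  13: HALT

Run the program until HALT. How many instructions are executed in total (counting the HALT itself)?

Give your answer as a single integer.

Answer: 13

Derivation:
Step 1: PC=0 exec 'MOV A, 2'. After: A=2 B=0 C=0 D=0 ZF=0 PC=1
Step 2: PC=1 exec 'MOV B, 3'. After: A=2 B=3 C=0 D=0 ZF=0 PC=2
Step 3: PC=2 exec 'SUB A, B'. After: A=-1 B=3 C=0 D=0 ZF=0 PC=3
Step 4: PC=3 exec 'JNZ 5'. After: A=-1 B=3 C=0 D=0 ZF=0 PC=5
Step 5: PC=5 exec 'ADD A, 3'. After: A=2 B=3 C=0 D=0 ZF=0 PC=6
Step 6: PC=6 exec 'ADD C, 4'. After: A=2 B=3 C=4 D=0 ZF=0 PC=7
Step 7: PC=7 exec 'ADD D, 1'. After: A=2 B=3 C=4 D=1 ZF=0 PC=8
Step 8: PC=8 exec 'ADD D, 2'. After: A=2 B=3 C=4 D=3 ZF=0 PC=9
Step 9: PC=9 exec 'ADD B, 2'. After: A=2 B=5 C=4 D=3 ZF=0 PC=10
Step 10: PC=10 exec 'ADD C, 4'. After: A=2 B=5 C=8 D=3 ZF=0 PC=11
Step 11: PC=11 exec 'ADD B, 5'. After: A=2 B=10 C=8 D=3 ZF=0 PC=12
Step 12: PC=12 exec 'ADD D, 6'. After: A=2 B=10 C=8 D=9 ZF=0 PC=13
Step 13: PC=13 exec 'HALT'. After: A=2 B=10 C=8 D=9 ZF=0 PC=13 HALTED
Total instructions executed: 13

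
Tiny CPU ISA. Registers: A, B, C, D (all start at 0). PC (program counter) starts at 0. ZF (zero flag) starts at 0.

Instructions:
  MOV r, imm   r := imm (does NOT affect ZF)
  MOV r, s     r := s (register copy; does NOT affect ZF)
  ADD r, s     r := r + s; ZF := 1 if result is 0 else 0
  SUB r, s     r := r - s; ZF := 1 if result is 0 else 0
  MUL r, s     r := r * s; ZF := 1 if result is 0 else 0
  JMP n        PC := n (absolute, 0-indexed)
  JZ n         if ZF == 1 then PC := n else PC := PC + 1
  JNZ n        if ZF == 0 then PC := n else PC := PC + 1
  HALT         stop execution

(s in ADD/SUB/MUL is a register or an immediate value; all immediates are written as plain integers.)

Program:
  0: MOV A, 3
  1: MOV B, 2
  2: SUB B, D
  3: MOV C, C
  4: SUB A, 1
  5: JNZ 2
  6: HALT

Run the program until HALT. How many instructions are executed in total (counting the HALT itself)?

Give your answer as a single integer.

Answer: 15

Derivation:
Step 1: PC=0 exec 'MOV A, 3'. After: A=3 B=0 C=0 D=0 ZF=0 PC=1
Step 2: PC=1 exec 'MOV B, 2'. After: A=3 B=2 C=0 D=0 ZF=0 PC=2
Step 3: PC=2 exec 'SUB B, D'. After: A=3 B=2 C=0 D=0 ZF=0 PC=3
Step 4: PC=3 exec 'MOV C, C'. After: A=3 B=2 C=0 D=0 ZF=0 PC=4
Step 5: PC=4 exec 'SUB A, 1'. After: A=2 B=2 C=0 D=0 ZF=0 PC=5
Step 6: PC=5 exec 'JNZ 2'. After: A=2 B=2 C=0 D=0 ZF=0 PC=2
Step 7: PC=2 exec 'SUB B, D'. After: A=2 B=2 C=0 D=0 ZF=0 PC=3
Step 8: PC=3 exec 'MOV C, C'. After: A=2 B=2 C=0 D=0 ZF=0 PC=4
Step 9: PC=4 exec 'SUB A, 1'. After: A=1 B=2 C=0 D=0 ZF=0 PC=5
Step 10: PC=5 exec 'JNZ 2'. After: A=1 B=2 C=0 D=0 ZF=0 PC=2
Step 11: PC=2 exec 'SUB B, D'. After: A=1 B=2 C=0 D=0 ZF=0 PC=3
Step 12: PC=3 exec 'MOV C, C'. After: A=1 B=2 C=0 D=0 ZF=0 PC=4
Step 13: PC=4 exec 'SUB A, 1'. After: A=0 B=2 C=0 D=0 ZF=1 PC=5
Step 14: PC=5 exec 'JNZ 2'. After: A=0 B=2 C=0 D=0 ZF=1 PC=6
Step 15: PC=6 exec 'HALT'. After: A=0 B=2 C=0 D=0 ZF=1 PC=6 HALTED
Total instructions executed: 15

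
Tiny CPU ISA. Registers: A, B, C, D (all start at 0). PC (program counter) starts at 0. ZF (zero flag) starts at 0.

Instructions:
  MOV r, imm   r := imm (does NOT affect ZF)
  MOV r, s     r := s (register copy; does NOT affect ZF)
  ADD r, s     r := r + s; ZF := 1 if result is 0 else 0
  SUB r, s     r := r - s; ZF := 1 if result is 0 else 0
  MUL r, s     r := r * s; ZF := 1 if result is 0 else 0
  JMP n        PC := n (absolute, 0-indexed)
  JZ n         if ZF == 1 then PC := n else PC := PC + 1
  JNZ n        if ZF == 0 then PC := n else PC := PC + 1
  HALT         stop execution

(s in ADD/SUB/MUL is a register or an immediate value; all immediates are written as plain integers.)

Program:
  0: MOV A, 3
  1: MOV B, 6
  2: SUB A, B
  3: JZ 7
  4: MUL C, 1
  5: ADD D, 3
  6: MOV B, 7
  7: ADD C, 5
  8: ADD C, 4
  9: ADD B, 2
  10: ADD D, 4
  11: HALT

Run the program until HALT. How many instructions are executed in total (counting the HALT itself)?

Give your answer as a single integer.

Step 1: PC=0 exec 'MOV A, 3'. After: A=3 B=0 C=0 D=0 ZF=0 PC=1
Step 2: PC=1 exec 'MOV B, 6'. After: A=3 B=6 C=0 D=0 ZF=0 PC=2
Step 3: PC=2 exec 'SUB A, B'. After: A=-3 B=6 C=0 D=0 ZF=0 PC=3
Step 4: PC=3 exec 'JZ 7'. After: A=-3 B=6 C=0 D=0 ZF=0 PC=4
Step 5: PC=4 exec 'MUL C, 1'. After: A=-3 B=6 C=0 D=0 ZF=1 PC=5
Step 6: PC=5 exec 'ADD D, 3'. After: A=-3 B=6 C=0 D=3 ZF=0 PC=6
Step 7: PC=6 exec 'MOV B, 7'. After: A=-3 B=7 C=0 D=3 ZF=0 PC=7
Step 8: PC=7 exec 'ADD C, 5'. After: A=-3 B=7 C=5 D=3 ZF=0 PC=8
Step 9: PC=8 exec 'ADD C, 4'. After: A=-3 B=7 C=9 D=3 ZF=0 PC=9
Step 10: PC=9 exec 'ADD B, 2'. After: A=-3 B=9 C=9 D=3 ZF=0 PC=10
Step 11: PC=10 exec 'ADD D, 4'. After: A=-3 B=9 C=9 D=7 ZF=0 PC=11
Step 12: PC=11 exec 'HALT'. After: A=-3 B=9 C=9 D=7 ZF=0 PC=11 HALTED
Total instructions executed: 12

Answer: 12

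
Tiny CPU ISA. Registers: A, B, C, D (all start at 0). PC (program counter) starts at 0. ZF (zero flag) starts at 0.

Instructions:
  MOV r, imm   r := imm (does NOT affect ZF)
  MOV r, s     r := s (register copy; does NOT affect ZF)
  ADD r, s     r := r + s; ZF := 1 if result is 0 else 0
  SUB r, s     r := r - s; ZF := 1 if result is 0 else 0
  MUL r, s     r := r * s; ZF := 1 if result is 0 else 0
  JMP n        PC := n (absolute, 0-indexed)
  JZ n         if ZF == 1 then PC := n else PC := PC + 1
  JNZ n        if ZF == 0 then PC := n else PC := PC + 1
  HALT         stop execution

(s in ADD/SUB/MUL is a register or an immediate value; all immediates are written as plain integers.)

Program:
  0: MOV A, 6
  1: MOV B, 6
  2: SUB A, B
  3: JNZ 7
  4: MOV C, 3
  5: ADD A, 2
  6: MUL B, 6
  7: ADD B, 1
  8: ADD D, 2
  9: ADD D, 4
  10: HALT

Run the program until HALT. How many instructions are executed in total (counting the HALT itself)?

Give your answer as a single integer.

Step 1: PC=0 exec 'MOV A, 6'. After: A=6 B=0 C=0 D=0 ZF=0 PC=1
Step 2: PC=1 exec 'MOV B, 6'. After: A=6 B=6 C=0 D=0 ZF=0 PC=2
Step 3: PC=2 exec 'SUB A, B'. After: A=0 B=6 C=0 D=0 ZF=1 PC=3
Step 4: PC=3 exec 'JNZ 7'. After: A=0 B=6 C=0 D=0 ZF=1 PC=4
Step 5: PC=4 exec 'MOV C, 3'. After: A=0 B=6 C=3 D=0 ZF=1 PC=5
Step 6: PC=5 exec 'ADD A, 2'. After: A=2 B=6 C=3 D=0 ZF=0 PC=6
Step 7: PC=6 exec 'MUL B, 6'. After: A=2 B=36 C=3 D=0 ZF=0 PC=7
Step 8: PC=7 exec 'ADD B, 1'. After: A=2 B=37 C=3 D=0 ZF=0 PC=8
Step 9: PC=8 exec 'ADD D, 2'. After: A=2 B=37 C=3 D=2 ZF=0 PC=9
Step 10: PC=9 exec 'ADD D, 4'. After: A=2 B=37 C=3 D=6 ZF=0 PC=10
Step 11: PC=10 exec 'HALT'. After: A=2 B=37 C=3 D=6 ZF=0 PC=10 HALTED
Total instructions executed: 11

Answer: 11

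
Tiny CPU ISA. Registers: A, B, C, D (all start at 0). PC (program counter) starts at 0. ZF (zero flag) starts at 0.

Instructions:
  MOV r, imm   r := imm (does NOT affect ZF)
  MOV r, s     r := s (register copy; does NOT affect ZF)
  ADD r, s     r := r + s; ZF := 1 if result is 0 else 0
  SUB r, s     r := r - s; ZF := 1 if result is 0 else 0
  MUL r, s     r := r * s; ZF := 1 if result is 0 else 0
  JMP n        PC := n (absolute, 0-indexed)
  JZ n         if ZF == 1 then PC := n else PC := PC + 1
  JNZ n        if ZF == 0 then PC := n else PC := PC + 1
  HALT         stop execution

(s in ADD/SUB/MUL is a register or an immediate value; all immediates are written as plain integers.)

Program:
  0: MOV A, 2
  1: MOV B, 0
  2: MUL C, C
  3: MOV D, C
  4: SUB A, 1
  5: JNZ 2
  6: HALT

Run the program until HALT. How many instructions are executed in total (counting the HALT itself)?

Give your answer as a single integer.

Answer: 11

Derivation:
Step 1: PC=0 exec 'MOV A, 2'. After: A=2 B=0 C=0 D=0 ZF=0 PC=1
Step 2: PC=1 exec 'MOV B, 0'. After: A=2 B=0 C=0 D=0 ZF=0 PC=2
Step 3: PC=2 exec 'MUL C, C'. After: A=2 B=0 C=0 D=0 ZF=1 PC=3
Step 4: PC=3 exec 'MOV D, C'. After: A=2 B=0 C=0 D=0 ZF=1 PC=4
Step 5: PC=4 exec 'SUB A, 1'. After: A=1 B=0 C=0 D=0 ZF=0 PC=5
Step 6: PC=5 exec 'JNZ 2'. After: A=1 B=0 C=0 D=0 ZF=0 PC=2
Step 7: PC=2 exec 'MUL C, C'. After: A=1 B=0 C=0 D=0 ZF=1 PC=3
Step 8: PC=3 exec 'MOV D, C'. After: A=1 B=0 C=0 D=0 ZF=1 PC=4
Step 9: PC=4 exec 'SUB A, 1'. After: A=0 B=0 C=0 D=0 ZF=1 PC=5
Step 10: PC=5 exec 'JNZ 2'. After: A=0 B=0 C=0 D=0 ZF=1 PC=6
Step 11: PC=6 exec 'HALT'. After: A=0 B=0 C=0 D=0 ZF=1 PC=6 HALTED
Total instructions executed: 11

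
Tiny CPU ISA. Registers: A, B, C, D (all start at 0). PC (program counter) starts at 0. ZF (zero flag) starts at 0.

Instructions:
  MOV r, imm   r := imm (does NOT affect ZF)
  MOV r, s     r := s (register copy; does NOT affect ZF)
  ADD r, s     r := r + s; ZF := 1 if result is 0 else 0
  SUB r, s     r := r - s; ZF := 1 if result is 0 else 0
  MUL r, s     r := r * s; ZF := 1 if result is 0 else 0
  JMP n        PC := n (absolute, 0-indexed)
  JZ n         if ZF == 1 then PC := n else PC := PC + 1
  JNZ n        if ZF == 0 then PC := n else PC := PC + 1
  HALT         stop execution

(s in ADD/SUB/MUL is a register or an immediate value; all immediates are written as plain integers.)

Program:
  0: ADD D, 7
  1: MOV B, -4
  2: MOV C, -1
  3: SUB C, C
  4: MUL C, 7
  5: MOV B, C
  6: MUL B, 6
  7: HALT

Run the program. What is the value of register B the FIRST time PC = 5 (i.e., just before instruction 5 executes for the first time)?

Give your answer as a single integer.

Step 1: PC=0 exec 'ADD D, 7'. After: A=0 B=0 C=0 D=7 ZF=0 PC=1
Step 2: PC=1 exec 'MOV B, -4'. After: A=0 B=-4 C=0 D=7 ZF=0 PC=2
Step 3: PC=2 exec 'MOV C, -1'. After: A=0 B=-4 C=-1 D=7 ZF=0 PC=3
Step 4: PC=3 exec 'SUB C, C'. After: A=0 B=-4 C=0 D=7 ZF=1 PC=4
Step 5: PC=4 exec 'MUL C, 7'. After: A=0 B=-4 C=0 D=7 ZF=1 PC=5
First time PC=5: B=-4

-4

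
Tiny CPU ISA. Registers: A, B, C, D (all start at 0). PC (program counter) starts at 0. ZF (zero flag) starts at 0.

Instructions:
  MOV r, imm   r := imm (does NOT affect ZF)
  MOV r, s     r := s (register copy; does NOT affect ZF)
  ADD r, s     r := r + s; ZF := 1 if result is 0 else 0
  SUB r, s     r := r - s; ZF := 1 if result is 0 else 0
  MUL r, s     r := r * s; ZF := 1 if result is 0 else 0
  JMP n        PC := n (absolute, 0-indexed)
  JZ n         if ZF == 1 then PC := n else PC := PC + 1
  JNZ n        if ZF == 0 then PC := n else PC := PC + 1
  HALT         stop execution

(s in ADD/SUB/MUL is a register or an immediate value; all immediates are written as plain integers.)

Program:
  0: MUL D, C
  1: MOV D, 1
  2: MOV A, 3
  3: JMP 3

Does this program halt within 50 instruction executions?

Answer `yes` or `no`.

Answer: no

Derivation:
Step 1: PC=0 exec 'MUL D, C'. After: A=0 B=0 C=0 D=0 ZF=1 PC=1
Step 2: PC=1 exec 'MOV D, 1'. After: A=0 B=0 C=0 D=1 ZF=1 PC=2
Step 3: PC=2 exec 'MOV A, 3'. After: A=3 B=0 C=0 D=1 ZF=1 PC=3
Step 4: PC=3 exec 'JMP 3'. After: A=3 B=0 C=0 D=1 ZF=1 PC=3
State after step 4 equals state after step 3: the program is in a cycle of length 1 and will never halt.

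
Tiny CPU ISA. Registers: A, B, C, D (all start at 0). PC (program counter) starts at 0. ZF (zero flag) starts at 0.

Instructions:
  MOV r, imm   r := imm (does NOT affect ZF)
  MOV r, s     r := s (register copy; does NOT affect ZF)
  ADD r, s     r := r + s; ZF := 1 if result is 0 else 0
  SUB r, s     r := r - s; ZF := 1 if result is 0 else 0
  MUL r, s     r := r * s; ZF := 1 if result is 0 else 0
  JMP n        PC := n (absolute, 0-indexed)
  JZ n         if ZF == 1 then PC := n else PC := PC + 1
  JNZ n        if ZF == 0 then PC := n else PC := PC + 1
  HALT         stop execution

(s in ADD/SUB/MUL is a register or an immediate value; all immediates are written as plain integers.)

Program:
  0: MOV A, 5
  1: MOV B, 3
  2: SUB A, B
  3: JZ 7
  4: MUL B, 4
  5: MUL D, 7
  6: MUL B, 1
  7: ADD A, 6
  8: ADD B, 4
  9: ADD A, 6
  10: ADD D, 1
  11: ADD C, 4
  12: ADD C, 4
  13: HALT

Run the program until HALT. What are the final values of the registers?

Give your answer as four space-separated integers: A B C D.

Answer: 14 16 8 1

Derivation:
Step 1: PC=0 exec 'MOV A, 5'. After: A=5 B=0 C=0 D=0 ZF=0 PC=1
Step 2: PC=1 exec 'MOV B, 3'. After: A=5 B=3 C=0 D=0 ZF=0 PC=2
Step 3: PC=2 exec 'SUB A, B'. After: A=2 B=3 C=0 D=0 ZF=0 PC=3
Step 4: PC=3 exec 'JZ 7'. After: A=2 B=3 C=0 D=0 ZF=0 PC=4
Step 5: PC=4 exec 'MUL B, 4'. After: A=2 B=12 C=0 D=0 ZF=0 PC=5
Step 6: PC=5 exec 'MUL D, 7'. After: A=2 B=12 C=0 D=0 ZF=1 PC=6
Step 7: PC=6 exec 'MUL B, 1'. After: A=2 B=12 C=0 D=0 ZF=0 PC=7
Step 8: PC=7 exec 'ADD A, 6'. After: A=8 B=12 C=0 D=0 ZF=0 PC=8
Step 9: PC=8 exec 'ADD B, 4'. After: A=8 B=16 C=0 D=0 ZF=0 PC=9
Step 10: PC=9 exec 'ADD A, 6'. After: A=14 B=16 C=0 D=0 ZF=0 PC=10
Step 11: PC=10 exec 'ADD D, 1'. After: A=14 B=16 C=0 D=1 ZF=0 PC=11
Step 12: PC=11 exec 'ADD C, 4'. After: A=14 B=16 C=4 D=1 ZF=0 PC=12
Step 13: PC=12 exec 'ADD C, 4'. After: A=14 B=16 C=8 D=1 ZF=0 PC=13
Step 14: PC=13 exec 'HALT'. After: A=14 B=16 C=8 D=1 ZF=0 PC=13 HALTED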